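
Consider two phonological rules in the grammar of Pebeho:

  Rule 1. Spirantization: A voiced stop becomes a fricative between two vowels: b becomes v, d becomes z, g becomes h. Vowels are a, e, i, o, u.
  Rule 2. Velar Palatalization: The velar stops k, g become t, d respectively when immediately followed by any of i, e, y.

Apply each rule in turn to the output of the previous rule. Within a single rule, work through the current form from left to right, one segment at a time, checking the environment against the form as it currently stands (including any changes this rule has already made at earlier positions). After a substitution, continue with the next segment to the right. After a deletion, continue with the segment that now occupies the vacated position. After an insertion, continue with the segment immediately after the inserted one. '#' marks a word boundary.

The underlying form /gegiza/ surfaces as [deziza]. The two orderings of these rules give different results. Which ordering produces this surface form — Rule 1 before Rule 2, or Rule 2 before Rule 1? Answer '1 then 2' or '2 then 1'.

Order 1 then 2:
  1 Spirantization: [gegiza] → [gehiza]
  2 Velar Palatalization: [gehiza] → [dehiza]
  result: [dehiza]
Order 2 then 1:
  2 Velar Palatalization: [gegiza] → [dediza]
  1 Spirantization: [dediza] → [deziza]
  result: [deziza]

2 then 1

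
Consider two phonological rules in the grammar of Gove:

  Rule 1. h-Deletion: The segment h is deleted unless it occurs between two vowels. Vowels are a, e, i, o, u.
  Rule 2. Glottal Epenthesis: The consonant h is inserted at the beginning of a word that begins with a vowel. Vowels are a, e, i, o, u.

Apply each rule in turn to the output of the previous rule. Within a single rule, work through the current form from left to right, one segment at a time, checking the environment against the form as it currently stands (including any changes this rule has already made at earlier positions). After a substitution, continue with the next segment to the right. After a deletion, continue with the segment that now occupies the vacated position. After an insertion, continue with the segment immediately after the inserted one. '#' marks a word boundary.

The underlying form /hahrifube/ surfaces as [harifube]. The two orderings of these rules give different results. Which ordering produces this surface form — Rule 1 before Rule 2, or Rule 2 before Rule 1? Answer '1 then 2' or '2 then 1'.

Order 1 then 2:
  1 h-Deletion: [hahrifube] → [arifube]
  2 Glottal Epenthesis: [arifube] → [harifube]
  result: [harifube]
Order 2 then 1:
  2 Glottal Epenthesis: no change — [hahrifube]
  1 h-Deletion: [hahrifube] → [arifube]
  result: [arifube]

1 then 2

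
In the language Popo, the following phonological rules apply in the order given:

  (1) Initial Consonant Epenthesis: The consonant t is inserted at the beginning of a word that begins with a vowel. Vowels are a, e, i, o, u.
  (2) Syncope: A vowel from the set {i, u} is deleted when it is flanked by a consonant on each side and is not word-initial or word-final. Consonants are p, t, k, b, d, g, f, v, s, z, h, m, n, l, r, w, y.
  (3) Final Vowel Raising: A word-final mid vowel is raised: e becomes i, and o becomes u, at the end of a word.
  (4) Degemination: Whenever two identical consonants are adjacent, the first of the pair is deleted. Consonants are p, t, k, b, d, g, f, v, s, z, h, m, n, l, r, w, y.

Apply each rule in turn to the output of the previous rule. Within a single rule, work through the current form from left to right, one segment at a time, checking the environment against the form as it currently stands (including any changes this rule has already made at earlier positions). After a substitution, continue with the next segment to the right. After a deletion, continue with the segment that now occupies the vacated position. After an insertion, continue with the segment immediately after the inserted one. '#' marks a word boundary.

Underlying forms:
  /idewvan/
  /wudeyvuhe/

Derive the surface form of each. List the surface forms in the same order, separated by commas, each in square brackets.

[tdewvan], [wdeyvhi]

/idewvan/:
  (1) Initial Consonant Epenthesis: [idewvan] → [tidewvan]
  (2) Syncope: [tidewvan] → [tdewvan]
  (3) Final Vowel Raising: no change — [tdewvan]
  (4) Degemination: no change — [tdewvan]
/wudeyvuhe/:
  (1) Initial Consonant Epenthesis: no change — [wudeyvuhe]
  (2) Syncope: [wudeyvuhe] → [wdeyvhe]
  (3) Final Vowel Raising: [wdeyvhe] → [wdeyvhi]
  (4) Degemination: no change — [wdeyvhi]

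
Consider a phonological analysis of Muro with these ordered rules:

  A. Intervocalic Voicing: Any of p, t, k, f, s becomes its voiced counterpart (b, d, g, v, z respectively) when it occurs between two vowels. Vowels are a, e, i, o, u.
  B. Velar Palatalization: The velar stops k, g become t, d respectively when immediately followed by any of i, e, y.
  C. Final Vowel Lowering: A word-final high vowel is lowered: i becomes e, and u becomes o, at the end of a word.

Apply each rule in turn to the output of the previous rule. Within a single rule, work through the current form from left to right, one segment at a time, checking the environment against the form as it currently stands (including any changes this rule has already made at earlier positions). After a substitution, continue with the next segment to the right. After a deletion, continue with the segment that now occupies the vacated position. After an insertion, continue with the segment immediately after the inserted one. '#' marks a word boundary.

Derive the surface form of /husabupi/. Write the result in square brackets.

A Intervocalic Voicing: [husabupi] → [huzabubi]
B Velar Palatalization: no change — [huzabubi]
C Final Vowel Lowering: [huzabubi] → [huzabube]

[huzabube]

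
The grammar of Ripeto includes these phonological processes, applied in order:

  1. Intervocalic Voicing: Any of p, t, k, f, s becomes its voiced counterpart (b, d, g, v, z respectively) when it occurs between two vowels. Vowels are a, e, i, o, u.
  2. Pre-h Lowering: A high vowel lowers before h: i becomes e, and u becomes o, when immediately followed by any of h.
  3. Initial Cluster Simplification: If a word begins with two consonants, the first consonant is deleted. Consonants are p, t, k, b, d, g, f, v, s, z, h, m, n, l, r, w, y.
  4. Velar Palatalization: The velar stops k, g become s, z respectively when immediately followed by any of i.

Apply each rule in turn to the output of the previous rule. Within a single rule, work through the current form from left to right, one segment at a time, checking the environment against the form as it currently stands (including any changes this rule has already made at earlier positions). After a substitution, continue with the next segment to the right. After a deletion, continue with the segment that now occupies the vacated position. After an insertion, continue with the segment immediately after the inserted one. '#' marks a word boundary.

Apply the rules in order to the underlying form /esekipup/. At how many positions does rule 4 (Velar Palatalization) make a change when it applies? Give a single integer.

1 Intervocalic Voicing: [esekipup] → [ezegibup]
2 Pre-h Lowering: no change — [ezegibup]
3 Initial Cluster Simplification: no change — [ezegibup]
4 Velar Palatalization: [ezegibup] → [ezezibup]
Rule 4 changed 1 position(s).

1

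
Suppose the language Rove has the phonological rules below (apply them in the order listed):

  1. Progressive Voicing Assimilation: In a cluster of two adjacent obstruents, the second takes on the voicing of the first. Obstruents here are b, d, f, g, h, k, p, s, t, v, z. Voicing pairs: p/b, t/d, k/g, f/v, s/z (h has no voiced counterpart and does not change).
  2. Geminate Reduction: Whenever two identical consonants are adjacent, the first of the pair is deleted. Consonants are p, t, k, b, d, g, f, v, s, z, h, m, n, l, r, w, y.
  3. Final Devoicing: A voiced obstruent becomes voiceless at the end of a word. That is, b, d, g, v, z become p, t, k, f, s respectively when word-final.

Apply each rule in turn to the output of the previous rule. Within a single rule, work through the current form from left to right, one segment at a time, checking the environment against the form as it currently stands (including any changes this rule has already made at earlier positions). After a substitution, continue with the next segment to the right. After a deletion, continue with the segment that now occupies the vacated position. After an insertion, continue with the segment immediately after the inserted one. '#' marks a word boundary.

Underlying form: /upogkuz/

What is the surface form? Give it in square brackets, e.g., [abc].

[upogus]

1 Progressive Voicing Assimilation: [upogkuz] → [upogguz]
2 Geminate Reduction: [upogguz] → [upoguz]
3 Final Devoicing: [upoguz] → [upogus]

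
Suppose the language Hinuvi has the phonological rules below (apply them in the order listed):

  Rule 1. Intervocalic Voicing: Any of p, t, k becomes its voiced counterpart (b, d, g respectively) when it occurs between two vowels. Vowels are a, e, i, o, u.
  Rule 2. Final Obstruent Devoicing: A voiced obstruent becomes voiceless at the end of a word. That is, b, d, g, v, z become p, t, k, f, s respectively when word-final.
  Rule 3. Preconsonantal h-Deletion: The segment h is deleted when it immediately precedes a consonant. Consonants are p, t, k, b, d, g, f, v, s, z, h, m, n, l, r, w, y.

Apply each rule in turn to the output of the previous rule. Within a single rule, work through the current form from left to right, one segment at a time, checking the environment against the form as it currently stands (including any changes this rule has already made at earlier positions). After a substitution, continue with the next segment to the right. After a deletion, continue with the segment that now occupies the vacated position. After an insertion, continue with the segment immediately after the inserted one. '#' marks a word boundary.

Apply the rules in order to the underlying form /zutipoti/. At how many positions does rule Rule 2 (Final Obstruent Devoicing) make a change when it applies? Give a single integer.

0

Rule 1 Intervocalic Voicing: [zutipoti] → [zudibodi]
Rule 2 Final Obstruent Devoicing: no change — [zudibodi]
Rule 3 Preconsonantal h-Deletion: no change — [zudibodi]
Rule Rule 2 changed 0 position(s).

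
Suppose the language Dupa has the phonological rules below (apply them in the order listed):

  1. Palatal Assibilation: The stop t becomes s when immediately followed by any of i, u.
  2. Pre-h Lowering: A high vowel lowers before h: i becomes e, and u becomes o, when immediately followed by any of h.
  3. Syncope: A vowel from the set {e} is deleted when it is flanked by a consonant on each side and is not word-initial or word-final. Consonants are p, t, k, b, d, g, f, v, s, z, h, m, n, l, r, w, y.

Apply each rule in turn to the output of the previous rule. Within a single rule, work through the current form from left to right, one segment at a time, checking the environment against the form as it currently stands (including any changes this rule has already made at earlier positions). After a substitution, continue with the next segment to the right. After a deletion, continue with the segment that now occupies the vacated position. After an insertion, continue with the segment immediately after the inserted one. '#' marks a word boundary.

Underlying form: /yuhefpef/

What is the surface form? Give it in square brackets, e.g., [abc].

[yohfpf]

1 Palatal Assibilation: no change — [yuhefpef]
2 Pre-h Lowering: [yuhefpef] → [yohefpef]
3 Syncope: [yohefpef] → [yohfpf]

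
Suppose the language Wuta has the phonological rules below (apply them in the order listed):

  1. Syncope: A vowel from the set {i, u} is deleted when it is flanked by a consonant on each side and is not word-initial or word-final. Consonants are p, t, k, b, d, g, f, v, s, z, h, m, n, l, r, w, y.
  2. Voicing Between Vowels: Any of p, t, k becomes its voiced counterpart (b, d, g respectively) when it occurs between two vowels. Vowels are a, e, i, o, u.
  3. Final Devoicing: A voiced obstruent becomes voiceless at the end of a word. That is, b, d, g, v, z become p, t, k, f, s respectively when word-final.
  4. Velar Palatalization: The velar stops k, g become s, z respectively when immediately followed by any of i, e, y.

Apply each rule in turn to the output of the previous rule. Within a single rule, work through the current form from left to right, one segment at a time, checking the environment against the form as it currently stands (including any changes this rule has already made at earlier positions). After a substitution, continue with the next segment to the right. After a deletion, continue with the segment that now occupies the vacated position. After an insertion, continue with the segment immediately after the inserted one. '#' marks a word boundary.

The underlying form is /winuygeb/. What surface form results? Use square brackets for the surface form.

1 Syncope: [winuygeb] → [wnygeb]
2 Voicing Between Vowels: no change — [wnygeb]
3 Final Devoicing: [wnygeb] → [wnygep]
4 Velar Palatalization: [wnygep] → [wnyzep]

[wnyzep]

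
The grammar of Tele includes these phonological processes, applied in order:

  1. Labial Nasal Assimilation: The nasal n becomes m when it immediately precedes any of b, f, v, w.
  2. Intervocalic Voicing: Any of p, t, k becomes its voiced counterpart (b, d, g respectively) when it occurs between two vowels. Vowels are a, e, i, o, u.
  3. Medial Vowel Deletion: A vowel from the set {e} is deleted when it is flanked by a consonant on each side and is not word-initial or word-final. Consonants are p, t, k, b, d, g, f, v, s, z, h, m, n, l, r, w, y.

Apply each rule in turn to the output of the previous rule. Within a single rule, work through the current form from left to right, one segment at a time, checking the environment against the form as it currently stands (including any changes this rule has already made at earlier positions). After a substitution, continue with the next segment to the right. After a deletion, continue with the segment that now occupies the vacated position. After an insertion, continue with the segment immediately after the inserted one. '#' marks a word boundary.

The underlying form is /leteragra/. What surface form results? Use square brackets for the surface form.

[ldragra]

1 Labial Nasal Assimilation: no change — [leteragra]
2 Intervocalic Voicing: [leteragra] → [lederagra]
3 Medial Vowel Deletion: [lederagra] → [ldragra]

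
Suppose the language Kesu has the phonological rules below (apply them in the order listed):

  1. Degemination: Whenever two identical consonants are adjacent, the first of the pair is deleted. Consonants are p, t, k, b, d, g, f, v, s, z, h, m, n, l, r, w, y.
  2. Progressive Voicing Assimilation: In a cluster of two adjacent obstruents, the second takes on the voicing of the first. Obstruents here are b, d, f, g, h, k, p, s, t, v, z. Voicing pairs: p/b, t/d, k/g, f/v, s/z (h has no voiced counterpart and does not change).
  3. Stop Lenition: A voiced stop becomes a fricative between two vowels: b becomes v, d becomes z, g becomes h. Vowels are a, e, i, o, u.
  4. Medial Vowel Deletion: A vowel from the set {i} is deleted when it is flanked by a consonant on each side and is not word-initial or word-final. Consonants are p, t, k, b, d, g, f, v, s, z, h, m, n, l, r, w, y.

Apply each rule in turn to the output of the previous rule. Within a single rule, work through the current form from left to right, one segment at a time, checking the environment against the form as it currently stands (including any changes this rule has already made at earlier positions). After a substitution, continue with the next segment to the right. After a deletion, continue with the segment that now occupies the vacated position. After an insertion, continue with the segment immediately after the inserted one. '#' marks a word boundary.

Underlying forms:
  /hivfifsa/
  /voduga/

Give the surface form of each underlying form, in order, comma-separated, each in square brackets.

/hivfifsa/:
  1 Degemination: no change — [hivfifsa]
  2 Progressive Voicing Assimilation: [hivfifsa] → [hivvifsa]
  3 Stop Lenition: no change — [hivvifsa]
  4 Medial Vowel Deletion: [hivvifsa] → [hvvfsa]
/voduga/:
  1 Degemination: no change — [voduga]
  2 Progressive Voicing Assimilation: no change — [voduga]
  3 Stop Lenition: [voduga] → [vozuha]
  4 Medial Vowel Deletion: no change — [vozuha]

[hvvfsa], [vozuha]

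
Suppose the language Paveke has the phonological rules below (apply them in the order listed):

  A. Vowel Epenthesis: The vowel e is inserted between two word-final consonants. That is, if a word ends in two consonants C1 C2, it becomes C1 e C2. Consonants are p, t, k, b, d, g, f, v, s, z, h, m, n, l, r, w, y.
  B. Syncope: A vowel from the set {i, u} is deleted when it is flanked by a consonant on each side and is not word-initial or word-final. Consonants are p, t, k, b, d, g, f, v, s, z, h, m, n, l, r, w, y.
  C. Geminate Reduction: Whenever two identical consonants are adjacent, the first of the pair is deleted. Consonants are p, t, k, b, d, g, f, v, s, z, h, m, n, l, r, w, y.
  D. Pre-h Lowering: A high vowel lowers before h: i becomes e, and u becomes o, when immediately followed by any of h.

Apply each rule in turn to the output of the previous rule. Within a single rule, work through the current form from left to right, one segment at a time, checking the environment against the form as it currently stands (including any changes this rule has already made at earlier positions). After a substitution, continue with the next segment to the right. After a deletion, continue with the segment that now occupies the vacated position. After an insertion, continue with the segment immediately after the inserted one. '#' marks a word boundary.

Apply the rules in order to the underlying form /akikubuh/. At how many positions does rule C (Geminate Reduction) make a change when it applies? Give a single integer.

A Vowel Epenthesis: no change — [akikubuh]
B Syncope: [akikubuh] → [akkbh]
C Geminate Reduction: [akkbh] → [akbh]
D Pre-h Lowering: no change — [akbh]
Rule C changed 1 position(s).

1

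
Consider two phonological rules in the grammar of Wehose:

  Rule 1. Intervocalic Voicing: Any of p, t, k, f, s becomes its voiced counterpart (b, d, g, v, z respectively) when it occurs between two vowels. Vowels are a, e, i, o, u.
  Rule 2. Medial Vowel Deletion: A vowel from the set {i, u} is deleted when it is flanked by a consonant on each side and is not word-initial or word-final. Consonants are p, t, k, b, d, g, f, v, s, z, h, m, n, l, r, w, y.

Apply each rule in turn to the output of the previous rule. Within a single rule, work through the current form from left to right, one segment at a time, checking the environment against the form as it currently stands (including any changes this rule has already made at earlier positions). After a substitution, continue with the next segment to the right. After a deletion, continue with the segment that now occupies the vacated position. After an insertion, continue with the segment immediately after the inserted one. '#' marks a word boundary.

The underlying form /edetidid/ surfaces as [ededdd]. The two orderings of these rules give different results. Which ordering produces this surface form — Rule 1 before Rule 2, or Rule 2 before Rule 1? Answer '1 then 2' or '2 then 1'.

1 then 2

Order 1 then 2:
  1 Intervocalic Voicing: [edetidid] → [ededidid]
  2 Medial Vowel Deletion: [ededidid] → [ededdd]
  result: [ededdd]
Order 2 then 1:
  2 Medial Vowel Deletion: [edetidid] → [edetdd]
  1 Intervocalic Voicing: no change — [edetdd]
  result: [edetdd]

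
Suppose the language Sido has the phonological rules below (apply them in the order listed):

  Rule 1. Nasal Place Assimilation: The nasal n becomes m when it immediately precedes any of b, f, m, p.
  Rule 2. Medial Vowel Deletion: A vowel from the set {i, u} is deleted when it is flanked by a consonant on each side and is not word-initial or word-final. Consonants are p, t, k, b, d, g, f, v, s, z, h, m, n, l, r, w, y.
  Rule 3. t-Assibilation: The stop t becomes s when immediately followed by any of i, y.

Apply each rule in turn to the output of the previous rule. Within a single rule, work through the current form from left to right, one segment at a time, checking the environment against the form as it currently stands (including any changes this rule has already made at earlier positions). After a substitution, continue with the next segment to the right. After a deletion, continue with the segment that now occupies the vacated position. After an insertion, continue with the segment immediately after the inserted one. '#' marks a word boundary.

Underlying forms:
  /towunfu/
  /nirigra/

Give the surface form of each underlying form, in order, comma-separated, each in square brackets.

/towunfu/:
  Rule 1 Nasal Place Assimilation: [towunfu] → [towumfu]
  Rule 2 Medial Vowel Deletion: [towumfu] → [towmfu]
  Rule 3 t-Assibilation: no change — [towmfu]
/nirigra/:
  Rule 1 Nasal Place Assimilation: no change — [nirigra]
  Rule 2 Medial Vowel Deletion: [nirigra] → [nrgra]
  Rule 3 t-Assibilation: no change — [nrgra]

[towmfu], [nrgra]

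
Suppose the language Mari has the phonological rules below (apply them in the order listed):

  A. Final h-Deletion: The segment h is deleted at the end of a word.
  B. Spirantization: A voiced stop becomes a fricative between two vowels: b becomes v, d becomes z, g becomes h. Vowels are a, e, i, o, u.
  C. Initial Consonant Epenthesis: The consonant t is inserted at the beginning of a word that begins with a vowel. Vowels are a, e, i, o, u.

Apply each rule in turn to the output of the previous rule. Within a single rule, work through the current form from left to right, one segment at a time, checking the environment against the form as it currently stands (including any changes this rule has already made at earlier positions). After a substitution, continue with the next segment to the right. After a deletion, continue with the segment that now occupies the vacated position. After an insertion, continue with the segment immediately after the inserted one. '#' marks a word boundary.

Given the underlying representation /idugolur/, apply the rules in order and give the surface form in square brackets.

[tizuholur]

A Final h-Deletion: no change — [idugolur]
B Spirantization: [idugolur] → [izuholur]
C Initial Consonant Epenthesis: [izuholur] → [tizuholur]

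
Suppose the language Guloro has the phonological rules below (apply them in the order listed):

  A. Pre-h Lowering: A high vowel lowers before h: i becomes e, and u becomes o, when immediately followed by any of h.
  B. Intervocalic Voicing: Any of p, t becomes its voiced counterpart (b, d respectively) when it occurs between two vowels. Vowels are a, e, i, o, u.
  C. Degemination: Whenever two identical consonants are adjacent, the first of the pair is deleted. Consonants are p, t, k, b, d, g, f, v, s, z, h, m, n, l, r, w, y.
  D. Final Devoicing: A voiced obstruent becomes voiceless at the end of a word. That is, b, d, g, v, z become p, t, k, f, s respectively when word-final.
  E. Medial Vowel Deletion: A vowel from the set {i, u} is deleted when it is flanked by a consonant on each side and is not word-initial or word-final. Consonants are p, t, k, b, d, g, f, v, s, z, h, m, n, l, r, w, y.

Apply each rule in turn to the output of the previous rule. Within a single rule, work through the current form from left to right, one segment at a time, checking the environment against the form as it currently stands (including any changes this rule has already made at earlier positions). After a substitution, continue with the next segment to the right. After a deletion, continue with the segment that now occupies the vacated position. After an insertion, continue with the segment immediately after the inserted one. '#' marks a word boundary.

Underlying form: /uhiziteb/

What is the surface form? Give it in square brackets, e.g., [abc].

[ohzdep]

A Pre-h Lowering: [uhiziteb] → [ohiziteb]
B Intervocalic Voicing: [ohiziteb] → [ohizideb]
C Degemination: no change — [ohizideb]
D Final Devoicing: [ohizideb] → [ohizidep]
E Medial Vowel Deletion: [ohizidep] → [ohzdep]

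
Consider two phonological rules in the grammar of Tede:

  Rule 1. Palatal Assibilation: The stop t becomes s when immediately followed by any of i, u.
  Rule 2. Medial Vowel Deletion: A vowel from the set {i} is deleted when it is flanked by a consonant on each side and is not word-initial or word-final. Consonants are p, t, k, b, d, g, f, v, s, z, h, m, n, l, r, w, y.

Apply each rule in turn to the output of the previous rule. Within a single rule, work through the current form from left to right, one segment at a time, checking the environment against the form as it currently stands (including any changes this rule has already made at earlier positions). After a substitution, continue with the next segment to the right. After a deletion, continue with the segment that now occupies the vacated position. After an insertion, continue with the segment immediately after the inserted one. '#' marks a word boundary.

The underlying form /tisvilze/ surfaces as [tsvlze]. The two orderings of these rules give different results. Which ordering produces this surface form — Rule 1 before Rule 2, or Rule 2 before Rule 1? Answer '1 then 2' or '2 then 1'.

Order 1 then 2:
  1 Palatal Assibilation: [tisvilze] → [sisvilze]
  2 Medial Vowel Deletion: [sisvilze] → [ssvlze]
  result: [ssvlze]
Order 2 then 1:
  2 Medial Vowel Deletion: [tisvilze] → [tsvlze]
  1 Palatal Assibilation: no change — [tsvlze]
  result: [tsvlze]

2 then 1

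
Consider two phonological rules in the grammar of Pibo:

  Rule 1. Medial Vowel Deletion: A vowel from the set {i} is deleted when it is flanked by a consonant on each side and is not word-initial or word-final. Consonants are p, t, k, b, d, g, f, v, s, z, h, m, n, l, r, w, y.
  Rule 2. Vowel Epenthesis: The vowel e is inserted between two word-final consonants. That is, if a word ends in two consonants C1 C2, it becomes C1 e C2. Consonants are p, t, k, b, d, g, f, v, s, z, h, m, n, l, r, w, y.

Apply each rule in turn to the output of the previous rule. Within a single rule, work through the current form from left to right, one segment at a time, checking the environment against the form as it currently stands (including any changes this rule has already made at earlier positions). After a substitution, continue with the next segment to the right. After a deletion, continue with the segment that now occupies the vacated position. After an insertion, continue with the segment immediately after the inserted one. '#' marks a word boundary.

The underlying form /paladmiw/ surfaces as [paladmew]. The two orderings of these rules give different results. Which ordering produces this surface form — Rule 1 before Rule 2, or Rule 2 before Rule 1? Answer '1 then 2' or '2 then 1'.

1 then 2

Order 1 then 2:
  1 Medial Vowel Deletion: [paladmiw] → [paladmw]
  2 Vowel Epenthesis: [paladmw] → [paladmew]
  result: [paladmew]
Order 2 then 1:
  2 Vowel Epenthesis: no change — [paladmiw]
  1 Medial Vowel Deletion: [paladmiw] → [paladmw]
  result: [paladmw]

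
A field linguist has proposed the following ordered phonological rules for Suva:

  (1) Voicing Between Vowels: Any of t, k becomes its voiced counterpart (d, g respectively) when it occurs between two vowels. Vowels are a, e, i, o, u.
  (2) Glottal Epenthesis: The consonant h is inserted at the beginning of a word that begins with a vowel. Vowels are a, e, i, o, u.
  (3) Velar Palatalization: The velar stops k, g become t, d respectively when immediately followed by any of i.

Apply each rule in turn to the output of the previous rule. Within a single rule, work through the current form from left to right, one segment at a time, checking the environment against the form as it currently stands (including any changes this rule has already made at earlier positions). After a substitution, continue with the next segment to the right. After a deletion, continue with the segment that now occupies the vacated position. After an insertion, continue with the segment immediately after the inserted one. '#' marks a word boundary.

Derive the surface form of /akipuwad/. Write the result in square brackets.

(1) Voicing Between Vowels: [akipuwad] → [agipuwad]
(2) Glottal Epenthesis: [agipuwad] → [hagipuwad]
(3) Velar Palatalization: [hagipuwad] → [hadipuwad]

[hadipuwad]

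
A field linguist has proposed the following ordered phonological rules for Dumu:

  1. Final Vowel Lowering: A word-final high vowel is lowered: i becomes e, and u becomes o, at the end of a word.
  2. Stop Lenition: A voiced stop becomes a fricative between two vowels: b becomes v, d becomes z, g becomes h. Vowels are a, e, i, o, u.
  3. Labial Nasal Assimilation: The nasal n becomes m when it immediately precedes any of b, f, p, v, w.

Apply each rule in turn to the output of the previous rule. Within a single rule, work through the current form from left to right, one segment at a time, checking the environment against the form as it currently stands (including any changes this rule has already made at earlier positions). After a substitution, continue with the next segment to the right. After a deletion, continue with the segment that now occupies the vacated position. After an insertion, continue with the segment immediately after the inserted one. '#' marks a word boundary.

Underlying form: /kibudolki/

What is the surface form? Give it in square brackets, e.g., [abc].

[kivuzolke]

1 Final Vowel Lowering: [kibudolki] → [kibudolke]
2 Stop Lenition: [kibudolke] → [kivuzolke]
3 Labial Nasal Assimilation: no change — [kivuzolke]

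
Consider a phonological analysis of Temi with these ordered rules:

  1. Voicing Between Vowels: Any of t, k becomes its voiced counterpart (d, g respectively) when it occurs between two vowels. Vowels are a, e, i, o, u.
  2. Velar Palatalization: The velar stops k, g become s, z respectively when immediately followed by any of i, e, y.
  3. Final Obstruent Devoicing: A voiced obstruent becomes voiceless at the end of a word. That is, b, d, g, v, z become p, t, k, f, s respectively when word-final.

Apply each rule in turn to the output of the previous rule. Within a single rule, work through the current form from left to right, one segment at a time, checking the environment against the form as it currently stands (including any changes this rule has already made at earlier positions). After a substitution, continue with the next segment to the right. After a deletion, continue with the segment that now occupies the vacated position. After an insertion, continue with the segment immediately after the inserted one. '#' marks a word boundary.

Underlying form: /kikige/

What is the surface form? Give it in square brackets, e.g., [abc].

[sizize]

1 Voicing Between Vowels: [kikige] → [kigige]
2 Velar Palatalization: [kigige] → [sizize]
3 Final Obstruent Devoicing: no change — [sizize]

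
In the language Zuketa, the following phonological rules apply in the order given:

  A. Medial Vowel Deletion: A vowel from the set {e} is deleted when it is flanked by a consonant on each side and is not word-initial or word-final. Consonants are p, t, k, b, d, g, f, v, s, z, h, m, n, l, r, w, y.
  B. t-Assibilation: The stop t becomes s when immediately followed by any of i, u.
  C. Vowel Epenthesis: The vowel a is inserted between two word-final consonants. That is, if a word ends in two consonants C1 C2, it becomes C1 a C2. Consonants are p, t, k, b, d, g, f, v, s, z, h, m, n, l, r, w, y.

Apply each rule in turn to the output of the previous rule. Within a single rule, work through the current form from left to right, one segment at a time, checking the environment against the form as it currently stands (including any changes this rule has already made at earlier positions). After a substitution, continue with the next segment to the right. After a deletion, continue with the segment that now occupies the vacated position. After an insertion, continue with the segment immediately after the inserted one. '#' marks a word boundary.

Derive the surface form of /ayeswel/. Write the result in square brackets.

[ayswal]

A Medial Vowel Deletion: [ayeswel] → [ayswl]
B t-Assibilation: no change — [ayswl]
C Vowel Epenthesis: [ayswl] → [ayswal]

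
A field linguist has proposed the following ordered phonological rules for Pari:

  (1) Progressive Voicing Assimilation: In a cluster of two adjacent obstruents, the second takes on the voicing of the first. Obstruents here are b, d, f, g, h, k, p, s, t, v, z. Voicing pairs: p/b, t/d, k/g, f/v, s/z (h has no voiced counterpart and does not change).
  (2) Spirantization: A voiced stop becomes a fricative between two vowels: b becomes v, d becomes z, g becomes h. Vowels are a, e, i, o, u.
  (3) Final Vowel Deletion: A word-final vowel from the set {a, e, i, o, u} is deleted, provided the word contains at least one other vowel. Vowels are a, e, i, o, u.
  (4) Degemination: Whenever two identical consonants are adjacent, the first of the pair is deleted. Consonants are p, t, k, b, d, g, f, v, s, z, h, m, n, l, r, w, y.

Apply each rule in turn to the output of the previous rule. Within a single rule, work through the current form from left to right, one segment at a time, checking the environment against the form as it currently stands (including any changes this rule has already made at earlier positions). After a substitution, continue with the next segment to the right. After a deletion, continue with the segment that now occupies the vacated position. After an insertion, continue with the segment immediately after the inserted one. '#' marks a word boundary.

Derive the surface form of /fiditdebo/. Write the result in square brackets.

[fizitev]

(1) Progressive Voicing Assimilation: [fiditdebo] → [fidittebo]
(2) Spirantization: [fidittebo] → [fizittevo]
(3) Final Vowel Deletion: [fizittevo] → [fizittev]
(4) Degemination: [fizittev] → [fizitev]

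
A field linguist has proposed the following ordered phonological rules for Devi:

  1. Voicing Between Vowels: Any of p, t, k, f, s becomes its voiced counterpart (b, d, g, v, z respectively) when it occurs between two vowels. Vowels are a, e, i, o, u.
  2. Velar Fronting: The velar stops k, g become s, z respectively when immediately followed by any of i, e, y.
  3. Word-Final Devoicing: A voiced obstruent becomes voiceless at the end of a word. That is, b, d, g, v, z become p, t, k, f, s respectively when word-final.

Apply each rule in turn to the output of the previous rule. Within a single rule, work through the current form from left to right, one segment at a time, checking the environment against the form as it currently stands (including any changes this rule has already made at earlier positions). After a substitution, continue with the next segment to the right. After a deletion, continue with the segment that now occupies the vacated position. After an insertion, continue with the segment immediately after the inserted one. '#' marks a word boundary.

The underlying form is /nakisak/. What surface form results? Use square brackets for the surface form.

1 Voicing Between Vowels: [nakisak] → [nagizak]
2 Velar Fronting: [nagizak] → [nazizak]
3 Word-Final Devoicing: no change — [nazizak]

[nazizak]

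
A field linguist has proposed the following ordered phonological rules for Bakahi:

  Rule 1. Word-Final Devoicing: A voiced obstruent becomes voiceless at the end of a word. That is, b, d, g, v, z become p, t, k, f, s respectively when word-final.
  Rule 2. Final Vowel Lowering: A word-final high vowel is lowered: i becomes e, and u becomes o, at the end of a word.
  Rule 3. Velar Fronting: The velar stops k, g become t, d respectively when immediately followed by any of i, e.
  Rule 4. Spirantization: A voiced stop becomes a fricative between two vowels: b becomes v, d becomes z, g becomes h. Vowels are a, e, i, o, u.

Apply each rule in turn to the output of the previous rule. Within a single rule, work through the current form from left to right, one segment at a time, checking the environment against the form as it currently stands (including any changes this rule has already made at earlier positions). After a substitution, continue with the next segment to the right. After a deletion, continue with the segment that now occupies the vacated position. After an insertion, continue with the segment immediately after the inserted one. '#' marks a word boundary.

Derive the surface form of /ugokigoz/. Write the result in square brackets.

Rule 1 Word-Final Devoicing: [ugokigoz] → [ugokigos]
Rule 2 Final Vowel Lowering: no change — [ugokigos]
Rule 3 Velar Fronting: [ugokigos] → [ugotigos]
Rule 4 Spirantization: [ugotigos] → [uhotihos]

[uhotihos]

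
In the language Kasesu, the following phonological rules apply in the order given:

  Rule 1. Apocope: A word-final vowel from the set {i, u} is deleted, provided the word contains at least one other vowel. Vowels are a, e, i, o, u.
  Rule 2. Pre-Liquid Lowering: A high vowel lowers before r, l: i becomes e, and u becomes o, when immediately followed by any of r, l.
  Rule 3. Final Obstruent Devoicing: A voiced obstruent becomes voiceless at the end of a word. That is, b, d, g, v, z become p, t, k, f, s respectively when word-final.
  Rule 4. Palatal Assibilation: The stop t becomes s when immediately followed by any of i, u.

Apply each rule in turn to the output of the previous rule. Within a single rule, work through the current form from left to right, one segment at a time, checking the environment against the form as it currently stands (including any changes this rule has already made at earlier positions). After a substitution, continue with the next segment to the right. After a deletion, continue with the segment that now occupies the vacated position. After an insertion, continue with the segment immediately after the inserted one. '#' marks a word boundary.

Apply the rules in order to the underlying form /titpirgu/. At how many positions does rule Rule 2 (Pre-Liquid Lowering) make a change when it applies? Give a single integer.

1

Rule 1 Apocope: [titpirgu] → [titpirg]
Rule 2 Pre-Liquid Lowering: [titpirg] → [titperg]
Rule 3 Final Obstruent Devoicing: [titperg] → [titperk]
Rule 4 Palatal Assibilation: [titperk] → [sitperk]
Rule Rule 2 changed 1 position(s).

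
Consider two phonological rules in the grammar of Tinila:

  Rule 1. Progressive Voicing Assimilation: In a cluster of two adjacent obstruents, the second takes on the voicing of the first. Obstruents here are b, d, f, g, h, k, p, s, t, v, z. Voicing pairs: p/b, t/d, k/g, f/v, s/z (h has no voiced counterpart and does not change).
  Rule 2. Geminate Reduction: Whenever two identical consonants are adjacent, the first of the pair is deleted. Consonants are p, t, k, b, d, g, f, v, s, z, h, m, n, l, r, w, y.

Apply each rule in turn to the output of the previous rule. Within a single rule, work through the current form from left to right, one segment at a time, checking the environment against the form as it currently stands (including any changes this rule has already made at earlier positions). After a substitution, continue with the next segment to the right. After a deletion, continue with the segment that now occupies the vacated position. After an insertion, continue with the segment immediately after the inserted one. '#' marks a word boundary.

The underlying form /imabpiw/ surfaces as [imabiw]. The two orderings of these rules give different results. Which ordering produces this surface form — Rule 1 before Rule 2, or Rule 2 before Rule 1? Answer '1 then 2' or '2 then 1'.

1 then 2

Order 1 then 2:
  1 Progressive Voicing Assimilation: [imabpiw] → [imabbiw]
  2 Geminate Reduction: [imabbiw] → [imabiw]
  result: [imabiw]
Order 2 then 1:
  2 Geminate Reduction: no change — [imabpiw]
  1 Progressive Voicing Assimilation: [imabpiw] → [imabbiw]
  result: [imabbiw]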